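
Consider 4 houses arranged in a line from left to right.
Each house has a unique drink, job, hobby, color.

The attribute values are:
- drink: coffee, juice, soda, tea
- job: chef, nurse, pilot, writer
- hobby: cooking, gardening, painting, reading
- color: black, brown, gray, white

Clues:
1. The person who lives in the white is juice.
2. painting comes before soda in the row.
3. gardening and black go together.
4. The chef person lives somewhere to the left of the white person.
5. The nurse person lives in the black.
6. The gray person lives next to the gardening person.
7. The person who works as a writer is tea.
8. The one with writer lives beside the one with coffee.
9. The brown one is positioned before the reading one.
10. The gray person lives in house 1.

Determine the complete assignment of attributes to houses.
Solution:

House | Drink | Job | Hobby | Color
-----------------------------------
  1   | tea | writer | painting | gray
  2   | coffee | nurse | gardening | black
  3   | soda | chef | cooking | brown
  4   | juice | pilot | reading | white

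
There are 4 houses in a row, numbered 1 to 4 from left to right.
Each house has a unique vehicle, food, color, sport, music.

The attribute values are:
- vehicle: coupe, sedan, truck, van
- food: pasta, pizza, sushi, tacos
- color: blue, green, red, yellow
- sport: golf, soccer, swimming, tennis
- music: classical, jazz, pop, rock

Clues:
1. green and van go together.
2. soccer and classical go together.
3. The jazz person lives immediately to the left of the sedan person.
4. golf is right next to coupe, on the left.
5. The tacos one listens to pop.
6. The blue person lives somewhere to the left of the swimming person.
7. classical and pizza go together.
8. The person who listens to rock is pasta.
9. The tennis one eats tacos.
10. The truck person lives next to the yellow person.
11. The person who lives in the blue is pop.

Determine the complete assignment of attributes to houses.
Solution:

House | Vehicle | Food | Color | Sport | Music
----------------------------------------------
  1   | van | pasta | green | golf | rock
  2   | coupe | tacos | blue | tennis | pop
  3   | truck | sushi | red | swimming | jazz
  4   | sedan | pizza | yellow | soccer | classical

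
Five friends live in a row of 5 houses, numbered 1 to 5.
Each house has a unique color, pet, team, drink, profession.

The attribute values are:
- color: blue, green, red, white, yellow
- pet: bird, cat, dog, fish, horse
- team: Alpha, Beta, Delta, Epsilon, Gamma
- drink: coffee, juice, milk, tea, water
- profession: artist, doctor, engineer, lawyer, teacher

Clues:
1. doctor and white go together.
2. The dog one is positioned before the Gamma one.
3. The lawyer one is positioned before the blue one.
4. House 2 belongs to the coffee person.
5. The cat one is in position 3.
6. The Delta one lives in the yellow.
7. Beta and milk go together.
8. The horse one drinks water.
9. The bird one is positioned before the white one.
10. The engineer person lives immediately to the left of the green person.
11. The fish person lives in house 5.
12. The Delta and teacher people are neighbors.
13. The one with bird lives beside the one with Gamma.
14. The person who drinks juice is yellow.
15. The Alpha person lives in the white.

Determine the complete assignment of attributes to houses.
Solution:

House | Color | Pet | Team | Drink | Profession
-----------------------------------------------
  1   | yellow | dog | Delta | juice | engineer
  2   | green | bird | Epsilon | coffee | teacher
  3   | red | cat | Gamma | tea | lawyer
  4   | white | horse | Alpha | water | doctor
  5   | blue | fish | Beta | milk | artist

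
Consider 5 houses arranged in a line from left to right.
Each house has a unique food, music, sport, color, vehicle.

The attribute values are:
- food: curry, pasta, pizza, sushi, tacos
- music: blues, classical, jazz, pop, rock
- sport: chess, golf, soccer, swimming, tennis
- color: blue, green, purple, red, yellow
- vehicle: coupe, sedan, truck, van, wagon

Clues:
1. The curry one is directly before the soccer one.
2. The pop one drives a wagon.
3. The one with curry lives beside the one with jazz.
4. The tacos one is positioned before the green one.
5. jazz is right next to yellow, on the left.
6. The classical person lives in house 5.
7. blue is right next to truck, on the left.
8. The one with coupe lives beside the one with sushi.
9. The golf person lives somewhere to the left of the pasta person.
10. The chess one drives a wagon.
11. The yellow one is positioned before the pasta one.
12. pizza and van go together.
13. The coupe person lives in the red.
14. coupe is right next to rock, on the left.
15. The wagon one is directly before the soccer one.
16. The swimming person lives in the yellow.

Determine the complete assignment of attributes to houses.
Solution:

House | Food | Music | Sport | Color | Vehicle
----------------------------------------------
  1   | curry | pop | chess | purple | wagon
  2   | tacos | jazz | soccer | red | coupe
  3   | sushi | rock | swimming | yellow | sedan
  4   | pizza | blues | golf | blue | van
  5   | pasta | classical | tennis | green | truck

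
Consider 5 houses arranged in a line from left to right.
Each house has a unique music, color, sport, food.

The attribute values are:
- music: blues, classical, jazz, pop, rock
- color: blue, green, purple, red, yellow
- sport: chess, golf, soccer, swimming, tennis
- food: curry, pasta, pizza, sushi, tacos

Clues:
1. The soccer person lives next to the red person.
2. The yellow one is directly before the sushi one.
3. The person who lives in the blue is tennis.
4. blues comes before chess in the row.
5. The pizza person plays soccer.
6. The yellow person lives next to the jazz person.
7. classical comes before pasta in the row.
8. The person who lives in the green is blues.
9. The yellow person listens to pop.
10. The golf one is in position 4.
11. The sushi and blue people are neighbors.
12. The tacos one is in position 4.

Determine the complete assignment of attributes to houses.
Solution:

House | Music | Color | Sport | Food
------------------------------------
  1   | pop | yellow | soccer | pizza
  2   | jazz | red | swimming | sushi
  3   | classical | blue | tennis | curry
  4   | blues | green | golf | tacos
  5   | rock | purple | chess | pasta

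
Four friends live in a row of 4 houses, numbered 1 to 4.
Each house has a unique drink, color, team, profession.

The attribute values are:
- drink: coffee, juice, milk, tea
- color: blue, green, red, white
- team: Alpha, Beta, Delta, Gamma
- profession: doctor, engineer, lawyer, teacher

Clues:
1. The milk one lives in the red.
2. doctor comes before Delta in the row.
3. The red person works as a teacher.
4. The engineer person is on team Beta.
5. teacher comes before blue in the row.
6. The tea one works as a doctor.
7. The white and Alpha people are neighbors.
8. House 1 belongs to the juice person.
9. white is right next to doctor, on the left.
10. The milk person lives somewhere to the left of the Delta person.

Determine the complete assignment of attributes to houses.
Solution:

House | Drink | Color | Team | Profession
-----------------------------------------
  1   | juice | white | Beta | engineer
  2   | tea | green | Alpha | doctor
  3   | milk | red | Gamma | teacher
  4   | coffee | blue | Delta | lawyer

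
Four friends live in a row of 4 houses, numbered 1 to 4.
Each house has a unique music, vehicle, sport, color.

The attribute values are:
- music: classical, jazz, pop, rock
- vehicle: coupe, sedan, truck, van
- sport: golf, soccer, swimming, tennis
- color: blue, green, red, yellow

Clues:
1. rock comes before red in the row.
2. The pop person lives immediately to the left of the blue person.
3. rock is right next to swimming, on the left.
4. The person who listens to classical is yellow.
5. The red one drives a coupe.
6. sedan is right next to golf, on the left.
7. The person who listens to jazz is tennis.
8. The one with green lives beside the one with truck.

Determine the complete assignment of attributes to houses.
Solution:

House | Music | Vehicle | Sport | Color
---------------------------------------
  1   | pop | sedan | soccer | green
  2   | rock | truck | golf | blue
  3   | classical | van | swimming | yellow
  4   | jazz | coupe | tennis | red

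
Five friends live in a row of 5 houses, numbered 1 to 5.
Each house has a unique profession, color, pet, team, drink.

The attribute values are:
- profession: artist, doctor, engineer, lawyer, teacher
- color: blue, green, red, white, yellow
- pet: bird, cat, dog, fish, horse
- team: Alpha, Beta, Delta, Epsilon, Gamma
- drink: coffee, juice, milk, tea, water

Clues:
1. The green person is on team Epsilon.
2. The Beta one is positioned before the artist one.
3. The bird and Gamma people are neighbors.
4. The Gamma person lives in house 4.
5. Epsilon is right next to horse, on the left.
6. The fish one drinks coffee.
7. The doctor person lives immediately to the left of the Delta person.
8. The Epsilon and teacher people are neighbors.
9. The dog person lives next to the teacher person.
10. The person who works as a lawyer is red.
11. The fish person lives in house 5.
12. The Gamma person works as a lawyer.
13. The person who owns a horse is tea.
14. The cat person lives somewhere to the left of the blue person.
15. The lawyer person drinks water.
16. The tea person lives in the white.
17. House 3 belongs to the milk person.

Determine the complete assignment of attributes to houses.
Solution:

House | Profession | Color | Pet | Team | Drink
-----------------------------------------------
  1   | doctor | green | dog | Epsilon | juice
  2   | teacher | white | horse | Delta | tea
  3   | engineer | yellow | bird | Beta | milk
  4   | lawyer | red | cat | Gamma | water
  5   | artist | blue | fish | Alpha | coffee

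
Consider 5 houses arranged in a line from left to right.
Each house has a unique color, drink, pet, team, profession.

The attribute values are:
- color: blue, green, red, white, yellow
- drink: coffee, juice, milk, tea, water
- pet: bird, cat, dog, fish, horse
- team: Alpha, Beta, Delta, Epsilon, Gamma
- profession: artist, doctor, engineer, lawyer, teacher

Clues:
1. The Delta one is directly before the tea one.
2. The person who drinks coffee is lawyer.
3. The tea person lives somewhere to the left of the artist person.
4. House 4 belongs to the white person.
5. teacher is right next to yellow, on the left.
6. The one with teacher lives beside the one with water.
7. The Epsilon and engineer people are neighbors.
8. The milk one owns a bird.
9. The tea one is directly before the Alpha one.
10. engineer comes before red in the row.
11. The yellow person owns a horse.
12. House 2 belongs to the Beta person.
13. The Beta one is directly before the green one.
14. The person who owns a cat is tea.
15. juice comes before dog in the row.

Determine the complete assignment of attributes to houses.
Solution:

House | Color | Drink | Pet | Team | Profession
-----------------------------------------------
  1   | blue | juice | fish | Epsilon | teacher
  2   | yellow | water | horse | Beta | engineer
  3   | green | coffee | dog | Delta | lawyer
  4   | white | tea | cat | Gamma | doctor
  5   | red | milk | bird | Alpha | artist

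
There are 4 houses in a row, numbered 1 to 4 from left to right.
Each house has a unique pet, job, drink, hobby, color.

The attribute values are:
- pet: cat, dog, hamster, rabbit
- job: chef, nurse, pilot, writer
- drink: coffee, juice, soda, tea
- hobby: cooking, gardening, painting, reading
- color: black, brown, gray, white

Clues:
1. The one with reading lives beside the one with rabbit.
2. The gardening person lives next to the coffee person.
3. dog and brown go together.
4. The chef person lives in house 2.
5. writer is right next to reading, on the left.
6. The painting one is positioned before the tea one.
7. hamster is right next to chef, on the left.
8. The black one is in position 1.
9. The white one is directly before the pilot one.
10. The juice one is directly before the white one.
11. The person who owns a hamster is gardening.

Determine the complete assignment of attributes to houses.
Solution:

House | Pet | Job | Drink | Hobby | Color
-----------------------------------------
  1   | hamster | writer | juice | gardening | black
  2   | cat | chef | coffee | reading | white
  3   | rabbit | pilot | soda | painting | gray
  4   | dog | nurse | tea | cooking | brown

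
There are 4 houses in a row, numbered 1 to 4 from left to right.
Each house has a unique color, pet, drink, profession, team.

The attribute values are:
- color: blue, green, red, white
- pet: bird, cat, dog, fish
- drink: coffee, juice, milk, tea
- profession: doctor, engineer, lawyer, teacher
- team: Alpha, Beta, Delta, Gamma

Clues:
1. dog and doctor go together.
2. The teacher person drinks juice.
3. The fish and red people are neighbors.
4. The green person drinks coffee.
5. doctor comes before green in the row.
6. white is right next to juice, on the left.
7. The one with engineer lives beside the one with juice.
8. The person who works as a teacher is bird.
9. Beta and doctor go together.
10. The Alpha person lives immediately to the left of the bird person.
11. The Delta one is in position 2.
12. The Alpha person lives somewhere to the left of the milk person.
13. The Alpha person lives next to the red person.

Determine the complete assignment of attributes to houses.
Solution:

House | Color | Pet | Drink | Profession | Team
-----------------------------------------------
  1   | white | fish | tea | engineer | Alpha
  2   | red | bird | juice | teacher | Delta
  3   | blue | dog | milk | doctor | Beta
  4   | green | cat | coffee | lawyer | Gamma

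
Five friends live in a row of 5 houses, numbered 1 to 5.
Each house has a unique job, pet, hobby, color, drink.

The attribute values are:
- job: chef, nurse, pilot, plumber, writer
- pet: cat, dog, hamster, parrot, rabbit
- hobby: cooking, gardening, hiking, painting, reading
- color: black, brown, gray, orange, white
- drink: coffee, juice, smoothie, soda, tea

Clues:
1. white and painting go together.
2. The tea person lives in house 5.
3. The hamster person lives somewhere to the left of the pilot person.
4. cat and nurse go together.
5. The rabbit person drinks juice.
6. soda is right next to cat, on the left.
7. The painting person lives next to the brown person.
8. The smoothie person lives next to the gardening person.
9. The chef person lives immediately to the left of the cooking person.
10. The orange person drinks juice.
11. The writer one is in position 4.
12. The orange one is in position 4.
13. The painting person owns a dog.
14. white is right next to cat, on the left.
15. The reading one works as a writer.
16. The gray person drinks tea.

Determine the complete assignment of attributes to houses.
Solution:

House | Job | Pet | Hobby | Color | Drink
-----------------------------------------
  1   | chef | dog | painting | white | soda
  2   | nurse | cat | cooking | brown | smoothie
  3   | plumber | hamster | gardening | black | coffee
  4   | writer | rabbit | reading | orange | juice
  5   | pilot | parrot | hiking | gray | tea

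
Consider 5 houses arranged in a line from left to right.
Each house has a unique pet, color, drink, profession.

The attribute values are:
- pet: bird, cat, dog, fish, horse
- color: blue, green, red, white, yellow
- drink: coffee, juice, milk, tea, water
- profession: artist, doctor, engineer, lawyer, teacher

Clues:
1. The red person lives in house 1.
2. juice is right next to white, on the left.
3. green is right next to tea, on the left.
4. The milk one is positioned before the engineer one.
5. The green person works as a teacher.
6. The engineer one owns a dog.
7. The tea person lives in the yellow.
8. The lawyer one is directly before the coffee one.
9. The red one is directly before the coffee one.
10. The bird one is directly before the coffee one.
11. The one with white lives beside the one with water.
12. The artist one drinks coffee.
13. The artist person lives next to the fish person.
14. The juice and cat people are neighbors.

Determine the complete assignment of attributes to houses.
Solution:

House | Pet | Color | Drink | Profession
----------------------------------------
  1   | bird | red | juice | lawyer
  2   | cat | white | coffee | artist
  3   | fish | blue | water | doctor
  4   | horse | green | milk | teacher
  5   | dog | yellow | tea | engineer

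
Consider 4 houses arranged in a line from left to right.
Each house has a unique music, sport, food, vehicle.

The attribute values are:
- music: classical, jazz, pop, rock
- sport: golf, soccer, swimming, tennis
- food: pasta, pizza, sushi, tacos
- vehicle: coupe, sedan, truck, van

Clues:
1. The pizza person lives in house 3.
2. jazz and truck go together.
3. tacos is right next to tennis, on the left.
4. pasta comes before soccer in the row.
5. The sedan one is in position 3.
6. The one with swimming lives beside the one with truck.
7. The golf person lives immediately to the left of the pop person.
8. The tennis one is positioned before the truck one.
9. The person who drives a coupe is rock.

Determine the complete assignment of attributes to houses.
Solution:

House | Music | Sport | Food | Vehicle
--------------------------------------
  1   | rock | golf | tacos | coupe
  2   | pop | tennis | pasta | van
  3   | classical | swimming | pizza | sedan
  4   | jazz | soccer | sushi | truck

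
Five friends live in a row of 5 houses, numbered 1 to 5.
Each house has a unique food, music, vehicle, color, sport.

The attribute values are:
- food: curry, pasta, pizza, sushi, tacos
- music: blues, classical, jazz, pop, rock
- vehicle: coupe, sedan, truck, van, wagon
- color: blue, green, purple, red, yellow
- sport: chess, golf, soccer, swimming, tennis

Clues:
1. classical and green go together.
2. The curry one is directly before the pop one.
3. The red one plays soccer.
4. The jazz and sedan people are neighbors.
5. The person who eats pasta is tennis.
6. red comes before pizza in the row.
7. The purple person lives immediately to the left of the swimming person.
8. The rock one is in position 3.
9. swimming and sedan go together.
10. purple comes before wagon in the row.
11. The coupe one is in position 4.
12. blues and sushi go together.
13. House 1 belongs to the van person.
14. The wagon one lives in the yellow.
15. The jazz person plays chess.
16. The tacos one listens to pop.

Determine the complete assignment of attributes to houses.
Solution:

House | Food | Music | Vehicle | Color | Sport
----------------------------------------------
  1   | curry | jazz | van | purple | chess
  2   | tacos | pop | sedan | blue | swimming
  3   | pasta | rock | wagon | yellow | tennis
  4   | sushi | blues | coupe | red | soccer
  5   | pizza | classical | truck | green | golf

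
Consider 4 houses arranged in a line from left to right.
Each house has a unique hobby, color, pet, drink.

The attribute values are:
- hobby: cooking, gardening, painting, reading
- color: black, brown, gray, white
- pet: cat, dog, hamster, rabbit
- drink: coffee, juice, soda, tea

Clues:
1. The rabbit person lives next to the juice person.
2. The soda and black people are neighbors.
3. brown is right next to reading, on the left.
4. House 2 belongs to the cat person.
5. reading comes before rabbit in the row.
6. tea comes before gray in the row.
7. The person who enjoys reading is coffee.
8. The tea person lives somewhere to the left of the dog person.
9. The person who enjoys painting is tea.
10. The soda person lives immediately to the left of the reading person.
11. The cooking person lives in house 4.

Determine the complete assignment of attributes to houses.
Solution:

House | Hobby | Color | Pet | Drink
-----------------------------------
  1   | gardening | brown | hamster | soda
  2   | reading | black | cat | coffee
  3   | painting | white | rabbit | tea
  4   | cooking | gray | dog | juice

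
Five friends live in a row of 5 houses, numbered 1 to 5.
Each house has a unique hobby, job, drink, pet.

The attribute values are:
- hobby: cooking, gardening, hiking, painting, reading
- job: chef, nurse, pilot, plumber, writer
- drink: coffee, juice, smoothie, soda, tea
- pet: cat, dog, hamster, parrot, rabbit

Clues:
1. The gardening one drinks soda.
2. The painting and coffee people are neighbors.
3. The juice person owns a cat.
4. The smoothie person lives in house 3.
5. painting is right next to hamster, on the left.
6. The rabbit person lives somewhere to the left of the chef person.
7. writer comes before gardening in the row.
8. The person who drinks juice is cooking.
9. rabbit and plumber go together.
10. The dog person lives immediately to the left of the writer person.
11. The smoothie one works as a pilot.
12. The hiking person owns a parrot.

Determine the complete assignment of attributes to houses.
Solution:

House | Hobby | Job | Drink | Pet
---------------------------------
  1   | painting | nurse | tea | dog
  2   | reading | writer | coffee | hamster
  3   | hiking | pilot | smoothie | parrot
  4   | gardening | plumber | soda | rabbit
  5   | cooking | chef | juice | cat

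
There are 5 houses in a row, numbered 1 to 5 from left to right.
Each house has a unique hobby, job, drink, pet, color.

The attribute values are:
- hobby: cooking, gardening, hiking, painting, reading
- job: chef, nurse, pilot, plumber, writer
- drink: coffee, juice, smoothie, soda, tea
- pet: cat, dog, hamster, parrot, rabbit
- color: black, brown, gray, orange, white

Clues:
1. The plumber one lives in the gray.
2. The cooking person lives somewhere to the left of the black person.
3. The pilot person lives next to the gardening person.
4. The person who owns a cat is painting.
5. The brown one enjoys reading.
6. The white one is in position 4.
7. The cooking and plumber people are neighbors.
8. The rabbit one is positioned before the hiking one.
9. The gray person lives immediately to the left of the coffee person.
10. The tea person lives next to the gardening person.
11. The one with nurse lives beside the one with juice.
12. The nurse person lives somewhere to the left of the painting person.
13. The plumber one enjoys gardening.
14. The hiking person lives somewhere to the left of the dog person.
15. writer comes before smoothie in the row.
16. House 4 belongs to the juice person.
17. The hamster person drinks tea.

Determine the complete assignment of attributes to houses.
Solution:

House | Hobby | Job | Drink | Pet | Color
-----------------------------------------
  1   | cooking | pilot | tea | hamster | orange
  2   | gardening | plumber | soda | rabbit | gray
  3   | hiking | nurse | coffee | parrot | black
  4   | painting | writer | juice | cat | white
  5   | reading | chef | smoothie | dog | brown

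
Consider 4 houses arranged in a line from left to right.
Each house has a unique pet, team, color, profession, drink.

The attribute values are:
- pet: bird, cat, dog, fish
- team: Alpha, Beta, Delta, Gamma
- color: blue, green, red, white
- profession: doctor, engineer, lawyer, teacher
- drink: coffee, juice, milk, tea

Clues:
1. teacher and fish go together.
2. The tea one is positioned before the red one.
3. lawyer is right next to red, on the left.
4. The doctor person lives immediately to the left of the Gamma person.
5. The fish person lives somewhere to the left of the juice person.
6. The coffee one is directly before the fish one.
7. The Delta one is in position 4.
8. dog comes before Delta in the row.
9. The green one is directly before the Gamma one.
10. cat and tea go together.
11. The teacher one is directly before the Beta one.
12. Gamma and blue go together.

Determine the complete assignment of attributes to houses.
Solution:

House | Pet | Team | Color | Profession | Drink
-----------------------------------------------
  1   | dog | Alpha | green | doctor | coffee
  2   | fish | Gamma | blue | teacher | milk
  3   | cat | Beta | white | lawyer | tea
  4   | bird | Delta | red | engineer | juice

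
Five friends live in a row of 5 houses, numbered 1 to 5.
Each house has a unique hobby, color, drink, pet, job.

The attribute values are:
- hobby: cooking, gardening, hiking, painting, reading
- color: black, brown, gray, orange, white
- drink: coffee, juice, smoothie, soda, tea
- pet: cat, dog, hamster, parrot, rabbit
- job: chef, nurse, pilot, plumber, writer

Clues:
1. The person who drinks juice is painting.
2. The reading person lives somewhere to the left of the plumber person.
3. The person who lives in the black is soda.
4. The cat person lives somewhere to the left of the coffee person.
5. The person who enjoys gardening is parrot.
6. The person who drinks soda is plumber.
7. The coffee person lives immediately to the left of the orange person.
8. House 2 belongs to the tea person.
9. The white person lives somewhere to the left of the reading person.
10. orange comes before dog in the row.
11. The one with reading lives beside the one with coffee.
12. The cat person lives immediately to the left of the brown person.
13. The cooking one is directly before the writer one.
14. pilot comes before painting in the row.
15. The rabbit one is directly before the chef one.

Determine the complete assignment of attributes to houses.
Solution:

House | Hobby | Color | Drink | Pet | Job
-----------------------------------------
  1   | cooking | white | smoothie | cat | pilot
  2   | reading | brown | tea | rabbit | writer
  3   | gardening | gray | coffee | parrot | chef
  4   | painting | orange | juice | hamster | nurse
  5   | hiking | black | soda | dog | plumber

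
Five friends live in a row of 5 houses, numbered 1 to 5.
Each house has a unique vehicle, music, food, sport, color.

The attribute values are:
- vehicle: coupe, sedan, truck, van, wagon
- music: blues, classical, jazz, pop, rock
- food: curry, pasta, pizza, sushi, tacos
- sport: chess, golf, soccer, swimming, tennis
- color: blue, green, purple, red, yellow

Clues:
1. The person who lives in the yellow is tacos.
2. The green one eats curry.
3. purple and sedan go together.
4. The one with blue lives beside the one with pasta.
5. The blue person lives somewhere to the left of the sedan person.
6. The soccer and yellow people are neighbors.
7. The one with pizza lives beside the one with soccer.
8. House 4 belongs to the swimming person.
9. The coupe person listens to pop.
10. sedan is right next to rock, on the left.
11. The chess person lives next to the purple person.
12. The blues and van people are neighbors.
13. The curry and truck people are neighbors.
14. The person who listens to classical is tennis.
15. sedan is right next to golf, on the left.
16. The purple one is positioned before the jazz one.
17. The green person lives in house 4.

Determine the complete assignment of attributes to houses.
Solution:

House | Vehicle | Music | Food | Sport | Color
----------------------------------------------
  1   | coupe | pop | pizza | chess | blue
  2   | sedan | blues | pasta | soccer | purple
  3   | van | rock | tacos | golf | yellow
  4   | wagon | jazz | curry | swimming | green
  5   | truck | classical | sushi | tennis | red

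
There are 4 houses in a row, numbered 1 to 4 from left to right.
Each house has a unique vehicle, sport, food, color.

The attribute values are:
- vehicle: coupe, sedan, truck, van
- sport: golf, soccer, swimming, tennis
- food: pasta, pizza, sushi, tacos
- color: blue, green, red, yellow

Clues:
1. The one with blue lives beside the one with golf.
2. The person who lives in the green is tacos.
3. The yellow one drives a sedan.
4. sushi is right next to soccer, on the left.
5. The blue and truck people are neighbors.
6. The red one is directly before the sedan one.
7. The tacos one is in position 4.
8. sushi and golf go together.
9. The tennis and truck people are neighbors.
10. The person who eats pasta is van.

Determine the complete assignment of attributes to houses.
Solution:

House | Vehicle | Sport | Food | Color
--------------------------------------
  1   | van | tennis | pasta | blue
  2   | truck | golf | sushi | red
  3   | sedan | soccer | pizza | yellow
  4   | coupe | swimming | tacos | green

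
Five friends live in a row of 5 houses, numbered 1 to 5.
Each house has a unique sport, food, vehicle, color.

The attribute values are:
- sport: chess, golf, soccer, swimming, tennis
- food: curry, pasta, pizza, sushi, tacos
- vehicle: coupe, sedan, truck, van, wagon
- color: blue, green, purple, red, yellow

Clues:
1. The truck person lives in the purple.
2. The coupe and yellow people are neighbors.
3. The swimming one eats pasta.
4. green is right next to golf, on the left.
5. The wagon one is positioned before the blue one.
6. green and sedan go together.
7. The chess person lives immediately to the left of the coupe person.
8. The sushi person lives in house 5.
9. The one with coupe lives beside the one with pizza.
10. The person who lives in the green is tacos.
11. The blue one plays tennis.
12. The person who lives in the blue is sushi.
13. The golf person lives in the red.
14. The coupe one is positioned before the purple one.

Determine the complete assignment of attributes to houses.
Solution:

House | Sport | Food | Vehicle | Color
--------------------------------------
  1   | chess | tacos | sedan | green
  2   | golf | curry | coupe | red
  3   | soccer | pizza | wagon | yellow
  4   | swimming | pasta | truck | purple
  5   | tennis | sushi | van | blue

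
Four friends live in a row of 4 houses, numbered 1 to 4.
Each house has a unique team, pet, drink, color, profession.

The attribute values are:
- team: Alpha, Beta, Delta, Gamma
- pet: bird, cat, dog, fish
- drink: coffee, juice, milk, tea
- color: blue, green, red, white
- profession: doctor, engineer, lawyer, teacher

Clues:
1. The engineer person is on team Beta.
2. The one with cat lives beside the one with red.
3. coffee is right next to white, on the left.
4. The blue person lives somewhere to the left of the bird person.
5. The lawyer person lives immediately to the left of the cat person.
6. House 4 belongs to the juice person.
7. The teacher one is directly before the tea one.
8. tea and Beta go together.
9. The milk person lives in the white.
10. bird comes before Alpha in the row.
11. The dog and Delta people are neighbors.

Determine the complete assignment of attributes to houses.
Solution:

House | Team | Pet | Drink | Color | Profession
-----------------------------------------------
  1   | Gamma | dog | coffee | blue | lawyer
  2   | Delta | cat | milk | white | teacher
  3   | Beta | bird | tea | red | engineer
  4   | Alpha | fish | juice | green | doctor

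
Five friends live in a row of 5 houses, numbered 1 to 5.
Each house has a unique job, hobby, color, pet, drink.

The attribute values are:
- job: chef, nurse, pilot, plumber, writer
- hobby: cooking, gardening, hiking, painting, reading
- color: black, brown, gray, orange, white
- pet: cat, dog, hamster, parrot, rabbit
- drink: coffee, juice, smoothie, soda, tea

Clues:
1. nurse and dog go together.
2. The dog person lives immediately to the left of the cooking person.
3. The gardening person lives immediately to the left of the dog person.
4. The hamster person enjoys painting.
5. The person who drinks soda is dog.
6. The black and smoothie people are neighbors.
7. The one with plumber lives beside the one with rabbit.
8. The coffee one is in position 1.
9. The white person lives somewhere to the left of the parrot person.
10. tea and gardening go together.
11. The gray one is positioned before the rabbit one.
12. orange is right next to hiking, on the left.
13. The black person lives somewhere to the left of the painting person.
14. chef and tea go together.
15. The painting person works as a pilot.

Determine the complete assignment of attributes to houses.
Solution:

House | Job | Hobby | Color | Pet | Drink
-----------------------------------------
  1   | plumber | reading | gray | cat | coffee
  2   | chef | gardening | orange | rabbit | tea
  3   | nurse | hiking | white | dog | soda
  4   | writer | cooking | black | parrot | juice
  5   | pilot | painting | brown | hamster | smoothie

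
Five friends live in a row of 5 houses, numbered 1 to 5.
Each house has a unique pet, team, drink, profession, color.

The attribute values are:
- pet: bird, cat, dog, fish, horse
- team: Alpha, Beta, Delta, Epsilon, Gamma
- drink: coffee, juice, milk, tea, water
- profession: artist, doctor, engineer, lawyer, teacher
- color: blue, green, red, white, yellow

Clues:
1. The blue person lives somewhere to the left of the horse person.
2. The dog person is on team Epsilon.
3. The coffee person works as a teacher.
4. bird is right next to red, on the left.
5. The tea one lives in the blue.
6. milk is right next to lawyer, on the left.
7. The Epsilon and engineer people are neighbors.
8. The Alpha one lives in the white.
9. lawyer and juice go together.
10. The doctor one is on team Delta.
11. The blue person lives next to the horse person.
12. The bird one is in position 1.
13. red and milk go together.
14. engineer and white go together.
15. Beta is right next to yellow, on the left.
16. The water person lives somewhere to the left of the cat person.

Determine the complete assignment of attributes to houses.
Solution:

House | Pet | Team | Drink | Profession | Color
-----------------------------------------------
  1   | bird | Delta | tea | doctor | blue
  2   | horse | Beta | milk | artist | red
  3   | dog | Epsilon | juice | lawyer | yellow
  4   | fish | Alpha | water | engineer | white
  5   | cat | Gamma | coffee | teacher | green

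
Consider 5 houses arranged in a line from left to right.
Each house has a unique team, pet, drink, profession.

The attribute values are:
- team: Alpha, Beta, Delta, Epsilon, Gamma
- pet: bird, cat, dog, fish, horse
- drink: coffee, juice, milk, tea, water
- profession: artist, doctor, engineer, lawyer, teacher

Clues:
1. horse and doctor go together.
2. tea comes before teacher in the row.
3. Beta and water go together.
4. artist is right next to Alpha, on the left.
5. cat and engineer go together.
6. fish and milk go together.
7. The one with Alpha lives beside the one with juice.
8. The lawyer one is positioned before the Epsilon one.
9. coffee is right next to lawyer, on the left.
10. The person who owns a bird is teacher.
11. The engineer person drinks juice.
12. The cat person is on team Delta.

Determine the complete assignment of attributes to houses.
Solution:

House | Team | Pet | Drink | Profession
---------------------------------------
  1   | Gamma | dog | coffee | artist
  2   | Alpha | fish | milk | lawyer
  3   | Delta | cat | juice | engineer
  4   | Epsilon | horse | tea | doctor
  5   | Beta | bird | water | teacher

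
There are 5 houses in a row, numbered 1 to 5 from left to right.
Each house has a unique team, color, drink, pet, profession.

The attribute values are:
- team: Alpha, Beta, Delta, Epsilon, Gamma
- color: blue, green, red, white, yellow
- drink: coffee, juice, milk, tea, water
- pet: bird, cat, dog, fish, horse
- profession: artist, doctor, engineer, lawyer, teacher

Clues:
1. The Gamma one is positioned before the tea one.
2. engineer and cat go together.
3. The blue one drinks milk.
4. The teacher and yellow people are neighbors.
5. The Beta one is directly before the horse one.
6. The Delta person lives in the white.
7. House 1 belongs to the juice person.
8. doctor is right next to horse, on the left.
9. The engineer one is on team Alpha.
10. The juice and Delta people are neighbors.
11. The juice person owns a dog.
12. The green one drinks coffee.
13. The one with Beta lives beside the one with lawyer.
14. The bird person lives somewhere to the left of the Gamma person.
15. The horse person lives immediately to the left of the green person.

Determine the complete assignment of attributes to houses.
Solution:

House | Team | Color | Drink | Pet | Profession
-----------------------------------------------
  1   | Beta | red | juice | dog | doctor
  2   | Delta | white | water | horse | lawyer
  3   | Epsilon | green | coffee | bird | artist
  4   | Gamma | blue | milk | fish | teacher
  5   | Alpha | yellow | tea | cat | engineer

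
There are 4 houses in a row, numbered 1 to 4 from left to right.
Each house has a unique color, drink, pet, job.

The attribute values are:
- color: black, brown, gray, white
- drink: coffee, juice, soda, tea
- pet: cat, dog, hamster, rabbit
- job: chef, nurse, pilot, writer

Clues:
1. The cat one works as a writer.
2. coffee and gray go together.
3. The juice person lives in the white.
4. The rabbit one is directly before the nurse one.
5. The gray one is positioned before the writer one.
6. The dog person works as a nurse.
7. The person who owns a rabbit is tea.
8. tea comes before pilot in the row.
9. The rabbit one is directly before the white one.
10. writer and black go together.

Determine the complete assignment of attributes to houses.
Solution:

House | Color | Drink | Pet | Job
---------------------------------
  1   | brown | tea | rabbit | chef
  2   | white | juice | dog | nurse
  3   | gray | coffee | hamster | pilot
  4   | black | soda | cat | writer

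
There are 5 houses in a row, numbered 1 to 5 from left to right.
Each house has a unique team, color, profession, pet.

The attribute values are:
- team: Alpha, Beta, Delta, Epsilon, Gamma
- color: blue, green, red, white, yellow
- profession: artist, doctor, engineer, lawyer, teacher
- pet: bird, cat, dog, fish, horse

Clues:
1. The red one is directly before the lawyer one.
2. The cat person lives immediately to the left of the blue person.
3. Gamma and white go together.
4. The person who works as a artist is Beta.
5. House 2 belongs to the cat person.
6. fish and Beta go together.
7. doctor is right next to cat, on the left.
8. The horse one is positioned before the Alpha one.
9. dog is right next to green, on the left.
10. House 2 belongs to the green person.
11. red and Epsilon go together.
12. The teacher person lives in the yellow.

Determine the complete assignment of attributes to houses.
Solution:

House | Team | Color | Profession | Pet
---------------------------------------
  1   | Epsilon | red | doctor | dog
  2   | Delta | green | lawyer | cat
  3   | Beta | blue | artist | fish
  4   | Gamma | white | engineer | horse
  5   | Alpha | yellow | teacher | bird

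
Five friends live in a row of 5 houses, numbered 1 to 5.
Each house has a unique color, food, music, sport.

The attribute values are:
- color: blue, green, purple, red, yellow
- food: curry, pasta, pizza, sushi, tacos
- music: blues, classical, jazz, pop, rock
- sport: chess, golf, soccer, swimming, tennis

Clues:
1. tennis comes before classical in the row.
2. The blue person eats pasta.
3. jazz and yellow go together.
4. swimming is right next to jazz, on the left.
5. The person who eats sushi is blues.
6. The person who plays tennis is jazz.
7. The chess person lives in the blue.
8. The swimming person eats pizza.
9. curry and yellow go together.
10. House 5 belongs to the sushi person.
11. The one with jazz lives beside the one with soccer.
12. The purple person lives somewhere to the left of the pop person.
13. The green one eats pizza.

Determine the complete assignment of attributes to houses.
Solution:

House | Color | Food | Music | Sport
------------------------------------
  1   | green | pizza | rock | swimming
  2   | yellow | curry | jazz | tennis
  3   | purple | tacos | classical | soccer
  4   | blue | pasta | pop | chess
  5   | red | sushi | blues | golf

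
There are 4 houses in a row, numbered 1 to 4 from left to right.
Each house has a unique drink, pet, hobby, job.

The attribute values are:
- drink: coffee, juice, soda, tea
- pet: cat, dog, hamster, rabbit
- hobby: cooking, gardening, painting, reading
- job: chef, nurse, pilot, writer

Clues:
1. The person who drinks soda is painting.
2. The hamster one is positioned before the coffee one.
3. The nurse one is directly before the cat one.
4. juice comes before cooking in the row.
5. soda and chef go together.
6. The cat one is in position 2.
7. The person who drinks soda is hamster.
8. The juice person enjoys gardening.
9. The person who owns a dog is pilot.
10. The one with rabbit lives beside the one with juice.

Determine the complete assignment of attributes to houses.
Solution:

House | Drink | Pet | Hobby | Job
---------------------------------
  1   | tea | rabbit | reading | nurse
  2   | juice | cat | gardening | writer
  3   | soda | hamster | painting | chef
  4   | coffee | dog | cooking | pilot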